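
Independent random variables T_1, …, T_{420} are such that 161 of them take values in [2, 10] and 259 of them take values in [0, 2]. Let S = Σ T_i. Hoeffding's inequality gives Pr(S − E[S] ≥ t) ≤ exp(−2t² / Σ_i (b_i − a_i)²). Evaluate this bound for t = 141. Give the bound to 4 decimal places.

0.0300

Σ(b_i − a_i)² = 161·8² + 259·2² = 11340.
Exponent = 2·141² / 11340 = 3.50635.
Bound = exp(−3.50635) = 0.03001.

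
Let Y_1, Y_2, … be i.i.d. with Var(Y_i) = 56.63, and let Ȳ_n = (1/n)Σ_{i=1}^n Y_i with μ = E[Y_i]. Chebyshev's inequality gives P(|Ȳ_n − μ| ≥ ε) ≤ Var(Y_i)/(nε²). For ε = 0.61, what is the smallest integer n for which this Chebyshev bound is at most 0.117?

1301

Require 56.63/(n·0.61²) ≤ 0.117, i.e. n ≥ 56.63/(0.117·0.61²) = 1300.772.
The smallest integer n is 1301.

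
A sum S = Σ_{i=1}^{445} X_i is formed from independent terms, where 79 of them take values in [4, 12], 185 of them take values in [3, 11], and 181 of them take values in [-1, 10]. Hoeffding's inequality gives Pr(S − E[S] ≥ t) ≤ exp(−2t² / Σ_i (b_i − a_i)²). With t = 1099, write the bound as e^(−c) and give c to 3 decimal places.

Σ(b_i − a_i)² = 79·8² + 185·8² + 181·11² = 38797.
c = 2t² / 38797 = 2·1099² / 38797 = 62.2626.

62.263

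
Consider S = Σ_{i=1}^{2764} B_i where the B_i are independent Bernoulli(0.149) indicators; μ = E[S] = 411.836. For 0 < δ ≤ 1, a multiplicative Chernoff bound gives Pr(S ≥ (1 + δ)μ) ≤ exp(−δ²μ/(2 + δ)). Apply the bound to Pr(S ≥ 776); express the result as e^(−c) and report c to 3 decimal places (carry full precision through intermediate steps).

111.645

Write 776 = (1 + δ)μ, so δ = 776/411.836 − 1 = 0.8842452…
Then the exponent is δ²μ/(2 + δ) = (776 − μ)² / (μ·(2 + δ)) = 111.644553.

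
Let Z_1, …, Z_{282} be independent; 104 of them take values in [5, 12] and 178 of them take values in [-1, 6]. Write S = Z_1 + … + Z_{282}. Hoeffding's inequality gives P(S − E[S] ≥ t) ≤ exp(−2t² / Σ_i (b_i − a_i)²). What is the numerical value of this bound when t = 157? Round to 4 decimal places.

0.0282

Σ(b_i − a_i)² = 104·7² + 178·7² = 13818.
Exponent = 2·157² / 13818 = 3.56767.
Bound = exp(−3.56767) = 0.02822.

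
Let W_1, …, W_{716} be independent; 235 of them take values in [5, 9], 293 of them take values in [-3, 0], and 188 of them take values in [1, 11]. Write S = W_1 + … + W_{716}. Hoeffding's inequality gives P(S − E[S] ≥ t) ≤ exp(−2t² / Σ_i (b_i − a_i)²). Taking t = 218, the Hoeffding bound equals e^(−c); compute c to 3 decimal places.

3.772

Σ(b_i − a_i)² = 235·4² + 293·3² + 188·10² = 25197.
c = 2t² / 25197 = 2·218² / 25197 = 3.7722.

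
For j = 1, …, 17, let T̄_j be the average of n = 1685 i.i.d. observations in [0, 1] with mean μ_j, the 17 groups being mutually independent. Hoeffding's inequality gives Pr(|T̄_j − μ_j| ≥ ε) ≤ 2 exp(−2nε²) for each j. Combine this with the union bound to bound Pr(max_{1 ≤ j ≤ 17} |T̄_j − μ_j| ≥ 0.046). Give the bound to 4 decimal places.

0.0272

Per-experiment Hoeffding bound: 2·exp(−2·1685·0.046²) = 2·exp(−7.13092) = 0.0016.
Union bound over 17 events: 17·0.0016 = 0.02720.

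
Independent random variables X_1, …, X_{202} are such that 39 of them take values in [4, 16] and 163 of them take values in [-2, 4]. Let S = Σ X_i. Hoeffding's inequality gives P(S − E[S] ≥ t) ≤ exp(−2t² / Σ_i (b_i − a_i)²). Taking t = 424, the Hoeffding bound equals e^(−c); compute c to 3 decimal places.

31.309

Σ(b_i − a_i)² = 39·12² + 163·6² = 11484.
c = 2t² / 11484 = 2·424² / 11484 = 31.3090.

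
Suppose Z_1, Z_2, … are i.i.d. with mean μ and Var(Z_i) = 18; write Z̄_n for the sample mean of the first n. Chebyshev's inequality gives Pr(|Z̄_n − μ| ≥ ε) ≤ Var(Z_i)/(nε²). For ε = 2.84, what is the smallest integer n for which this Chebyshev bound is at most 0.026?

Require 18/(n·2.84²) ≤ 0.026, i.e. n ≥ 18/(0.026·2.84²) = 85.835.
The smallest integer n is 86.

86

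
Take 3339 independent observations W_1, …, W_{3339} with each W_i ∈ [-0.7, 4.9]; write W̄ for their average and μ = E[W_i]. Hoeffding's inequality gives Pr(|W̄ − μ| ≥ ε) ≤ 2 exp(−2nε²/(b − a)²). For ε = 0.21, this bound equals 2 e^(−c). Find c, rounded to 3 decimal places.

9.391

c = 2nε²/(b − a)² = 2·3339·0.21² / 5.6² = 9.3909.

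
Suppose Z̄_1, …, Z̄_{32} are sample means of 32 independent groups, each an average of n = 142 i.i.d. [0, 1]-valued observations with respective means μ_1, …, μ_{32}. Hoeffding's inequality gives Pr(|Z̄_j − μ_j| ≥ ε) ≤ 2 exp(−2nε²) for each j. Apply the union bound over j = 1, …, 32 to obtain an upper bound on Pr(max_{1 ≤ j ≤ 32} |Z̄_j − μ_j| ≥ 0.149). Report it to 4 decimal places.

0.1169

Per-experiment Hoeffding bound: 2·exp(−2·142·0.149²) = 2·exp(−6.30508) = 0.003654.
Union bound over 32 events: 32·0.003654 = 0.11693.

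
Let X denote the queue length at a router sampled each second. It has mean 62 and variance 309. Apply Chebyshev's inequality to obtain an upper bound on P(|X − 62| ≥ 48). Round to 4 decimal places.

0.1341

Chebyshev: P(|X − μ| ≥ t) ≤ Var(X)/t².
Bound = 309 / 2304 = 0.1341.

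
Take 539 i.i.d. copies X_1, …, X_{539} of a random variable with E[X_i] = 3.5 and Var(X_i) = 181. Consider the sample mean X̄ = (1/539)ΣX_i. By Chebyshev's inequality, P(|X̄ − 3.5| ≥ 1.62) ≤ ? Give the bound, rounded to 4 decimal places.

0.1280

Var(X̄) = Var(X_i)/n = 181/539 = 0.33581.
Chebyshev: P(|X̄ − 3.5| ≥ 1.62) ≤ Var(X̄)/(1.62)² = 181/(539·1.62²) = 0.1280.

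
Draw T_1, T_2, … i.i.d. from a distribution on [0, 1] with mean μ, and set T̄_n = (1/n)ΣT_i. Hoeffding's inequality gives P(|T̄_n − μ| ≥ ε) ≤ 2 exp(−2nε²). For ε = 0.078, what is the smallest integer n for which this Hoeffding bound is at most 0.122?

Require 2·exp(−2nε²) ≤ 0.122, i.e. 2nε² ≥ ln(2/0.122) = 2.796881.
So n ≥ 2.796881 / (2·0.078²) = 229.855.
The smallest integer n is 230.

230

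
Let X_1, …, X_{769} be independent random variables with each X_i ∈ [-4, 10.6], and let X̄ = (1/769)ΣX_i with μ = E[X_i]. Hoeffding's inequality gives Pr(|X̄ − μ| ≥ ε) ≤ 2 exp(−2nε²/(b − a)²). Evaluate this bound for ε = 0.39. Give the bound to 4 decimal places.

0.6675

Exponent: 2nε²/(b − a)² = 2·769·0.39² / 14.6² = 1.09744.
Bound = 2·exp(−1.09744) = 0.66745.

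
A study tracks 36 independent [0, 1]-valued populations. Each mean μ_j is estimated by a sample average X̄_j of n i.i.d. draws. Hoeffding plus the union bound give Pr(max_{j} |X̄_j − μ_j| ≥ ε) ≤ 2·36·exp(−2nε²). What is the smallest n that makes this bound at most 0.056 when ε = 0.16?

140

Need 2·36·exp(−2nε²) ≤ 0.056, i.e. exp(−2nε²) ≤ 0.056/72.
So 2nε² ≥ ln(72/0.056) = 7.159070.
Hence n ≥ 7.159070/(2·0.16²) = 139.826.
The smallest integer n is 140.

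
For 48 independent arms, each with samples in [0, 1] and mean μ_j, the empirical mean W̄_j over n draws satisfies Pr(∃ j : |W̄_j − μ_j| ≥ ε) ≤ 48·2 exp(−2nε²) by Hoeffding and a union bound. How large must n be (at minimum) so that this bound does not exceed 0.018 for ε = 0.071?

852

Need 2·48·exp(−2nε²) ≤ 0.018, i.e. exp(−2nε²) ≤ 0.018/96.
So 2nε² ≥ ln(96/0.018) = 8.581732.
Hence n ≥ 8.581732/(2·0.071²) = 851.193.
The smallest integer n is 852.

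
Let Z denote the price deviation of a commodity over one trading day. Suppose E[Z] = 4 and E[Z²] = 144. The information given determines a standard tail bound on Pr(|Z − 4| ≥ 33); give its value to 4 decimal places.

0.1175

The first two moments determine the variance, so Chebyshev's inequality is the sharpest standard bound available.
Var(Z) = E[Z²] − (E[Z])² = 144 − 16 = 128.
Chebyshev's inequality: Pr(|Z − μ| ≥ t) ≤ Var(Z)/t² = 128/1089 = 0.1175.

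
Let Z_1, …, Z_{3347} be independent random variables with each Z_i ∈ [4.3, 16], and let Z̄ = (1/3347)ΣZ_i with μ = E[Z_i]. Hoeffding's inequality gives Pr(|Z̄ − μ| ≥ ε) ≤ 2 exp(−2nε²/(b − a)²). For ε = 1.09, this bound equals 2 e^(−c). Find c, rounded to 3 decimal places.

c = 2nε²/(b − a)² = 2·3347·1.09² / 11.7² = 58.0988.

58.099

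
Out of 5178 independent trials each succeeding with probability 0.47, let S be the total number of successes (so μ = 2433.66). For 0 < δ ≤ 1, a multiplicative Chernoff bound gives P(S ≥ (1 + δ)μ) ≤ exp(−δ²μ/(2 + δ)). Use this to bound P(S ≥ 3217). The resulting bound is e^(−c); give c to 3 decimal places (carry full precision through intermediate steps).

Write 3217 = (1 + δ)μ, so δ = 3217/2433.66 − 1 = 0.3218773…
Then the exponent is δ²μ/(2 + δ) = (3217 − μ)² / (μ·(2 + δ)) = 108.592900.

108.593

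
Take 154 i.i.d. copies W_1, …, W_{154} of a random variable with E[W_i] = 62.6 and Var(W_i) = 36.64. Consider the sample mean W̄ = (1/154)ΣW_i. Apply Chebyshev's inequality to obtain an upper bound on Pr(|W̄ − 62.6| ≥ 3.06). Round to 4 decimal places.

0.0254

Var(W̄) = Var(W_i)/n = 36.64/154 = 0.23792.
Chebyshev: Pr(|W̄ − 62.6| ≥ 3.06) ≤ Var(W̄)/(3.06)² = 36.64/(154·3.06²) = 0.0254.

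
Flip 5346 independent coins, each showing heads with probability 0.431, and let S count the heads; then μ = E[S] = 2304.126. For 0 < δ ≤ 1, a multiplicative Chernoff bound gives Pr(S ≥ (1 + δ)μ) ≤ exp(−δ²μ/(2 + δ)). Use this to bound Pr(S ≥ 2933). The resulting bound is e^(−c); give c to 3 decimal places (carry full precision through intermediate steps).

Write 2933 = (1 + δ)μ, so δ = 2933/2304.126 − 1 = 0.2729339…
Then the exponent is δ²μ/(2 + δ) = (2933 − μ)² / (μ·(2 + δ)) = 75.515179.

75.515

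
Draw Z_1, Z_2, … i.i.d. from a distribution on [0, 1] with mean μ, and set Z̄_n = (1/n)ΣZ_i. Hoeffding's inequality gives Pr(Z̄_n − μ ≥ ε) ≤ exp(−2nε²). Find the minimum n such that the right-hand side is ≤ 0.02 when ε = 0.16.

77

Require exp(−2nε²) ≤ 0.02, i.e. 2nε² ≥ ln(1/0.02) = 3.912023.
So n ≥ 3.912023 / (2·0.16²) = 76.407.
The smallest integer n is 77.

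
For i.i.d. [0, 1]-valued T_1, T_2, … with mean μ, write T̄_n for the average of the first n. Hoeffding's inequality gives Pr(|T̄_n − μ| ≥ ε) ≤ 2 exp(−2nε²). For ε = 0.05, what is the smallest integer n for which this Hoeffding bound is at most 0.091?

619

Require 2·exp(−2nε²) ≤ 0.091, i.e. 2nε² ≥ ln(2/0.091) = 3.090043.
So n ≥ 3.090043 / (2·0.05²) = 618.009.
The smallest integer n is 619.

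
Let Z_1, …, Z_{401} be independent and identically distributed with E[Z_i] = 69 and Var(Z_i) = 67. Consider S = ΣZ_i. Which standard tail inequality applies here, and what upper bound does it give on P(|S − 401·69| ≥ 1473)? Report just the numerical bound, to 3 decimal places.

0.012

With mean and variance of each term known, Chebyshev's inequality bounds the deviation of the sum (or sample mean).
Var(S) = n·Var(Z_i) = 401·67 = 26867.
Chebyshev: P(|S − 401·69| ≥ 1473) ≤ Var(S)/1473² = 26867/2169729 = 0.0124.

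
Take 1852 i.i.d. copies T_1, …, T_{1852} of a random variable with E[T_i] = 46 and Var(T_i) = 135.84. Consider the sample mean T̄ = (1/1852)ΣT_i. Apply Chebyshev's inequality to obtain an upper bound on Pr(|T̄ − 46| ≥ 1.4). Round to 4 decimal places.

0.0374

Var(T̄) = Var(T_i)/n = 135.84/1852 = 0.073348.
Chebyshev: Pr(|T̄ − 46| ≥ 1.4) ≤ Var(T̄)/(1.4)² = 135.84/(1852·1.4²) = 0.0374.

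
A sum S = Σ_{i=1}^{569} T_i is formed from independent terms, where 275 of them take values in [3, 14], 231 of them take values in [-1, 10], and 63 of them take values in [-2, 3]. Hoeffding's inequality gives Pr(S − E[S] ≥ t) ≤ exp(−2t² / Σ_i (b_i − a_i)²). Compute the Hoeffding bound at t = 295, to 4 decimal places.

Σ(b_i − a_i)² = 275·11² + 231·11² + 63·5² = 62801.
Exponent = 2·295² / 62801 = 2.77145.
Bound = exp(−2.77145) = 0.06257.

0.0626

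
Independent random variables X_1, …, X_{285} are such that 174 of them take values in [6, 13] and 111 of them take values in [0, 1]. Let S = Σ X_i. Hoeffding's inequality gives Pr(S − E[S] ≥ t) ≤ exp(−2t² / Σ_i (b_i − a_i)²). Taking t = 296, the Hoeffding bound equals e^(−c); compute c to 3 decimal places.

20.289

Σ(b_i − a_i)² = 174·7² + 111·1² = 8637.
c = 2t² / 8637 = 2·296² / 8637 = 20.2885.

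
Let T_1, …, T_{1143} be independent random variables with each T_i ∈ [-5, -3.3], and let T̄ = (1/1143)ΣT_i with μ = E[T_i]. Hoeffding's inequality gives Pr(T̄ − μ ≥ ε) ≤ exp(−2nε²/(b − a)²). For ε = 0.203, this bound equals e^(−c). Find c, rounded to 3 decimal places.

32.596

c = 2nε²/(b − a)² = 2·1143·0.203² / 1.7² = 32.5965.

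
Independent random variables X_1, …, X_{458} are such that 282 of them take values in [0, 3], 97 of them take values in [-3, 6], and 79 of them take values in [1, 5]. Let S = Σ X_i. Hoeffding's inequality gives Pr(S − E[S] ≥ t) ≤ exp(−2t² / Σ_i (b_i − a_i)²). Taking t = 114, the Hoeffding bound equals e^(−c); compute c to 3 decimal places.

2.229

Σ(b_i − a_i)² = 282·3² + 97·9² + 79·4² = 11659.
c = 2t² / 11659 = 2·114² / 11659 = 2.2294.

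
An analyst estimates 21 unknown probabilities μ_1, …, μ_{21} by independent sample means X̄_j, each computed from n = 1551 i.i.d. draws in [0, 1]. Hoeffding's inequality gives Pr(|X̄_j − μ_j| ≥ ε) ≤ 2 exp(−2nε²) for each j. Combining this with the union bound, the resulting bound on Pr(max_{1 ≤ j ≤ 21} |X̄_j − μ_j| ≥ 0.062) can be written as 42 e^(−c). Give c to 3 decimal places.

11.924

Union bound over the 21 events: Pr(max_{1 ≤ j ≤ 21} |X̄_j − μ_j| ≥ 0.062) ≤ 21·2·exp(−2nε²) = 42 exp(−2·1551·0.062²).
So c = 2·1551·0.062² = 11.9241.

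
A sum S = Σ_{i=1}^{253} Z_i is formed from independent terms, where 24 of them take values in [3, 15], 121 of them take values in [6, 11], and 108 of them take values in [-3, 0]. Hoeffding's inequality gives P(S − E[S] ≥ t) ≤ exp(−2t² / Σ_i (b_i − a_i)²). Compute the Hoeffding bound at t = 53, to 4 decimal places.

Σ(b_i − a_i)² = 24·12² + 121·5² + 108·3² = 7453.
Exponent = 2·53² / 7453 = 0.75379.
Bound = exp(−0.75379) = 0.47058.

0.4706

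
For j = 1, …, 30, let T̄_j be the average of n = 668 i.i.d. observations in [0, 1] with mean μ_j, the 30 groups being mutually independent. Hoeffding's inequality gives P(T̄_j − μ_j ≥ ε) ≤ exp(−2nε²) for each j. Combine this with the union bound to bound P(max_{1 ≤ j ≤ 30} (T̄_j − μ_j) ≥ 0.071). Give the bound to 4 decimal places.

0.0357

Per-experiment Hoeffding bound: exp(−2·668·0.071²) = exp(−6.73478) = 0.0011888.
Union bound over 30 events: 30·0.0011888 = 0.03567.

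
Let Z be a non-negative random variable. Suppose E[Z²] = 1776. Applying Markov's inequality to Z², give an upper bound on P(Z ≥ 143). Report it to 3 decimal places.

Since Z ≥ 0, the event {Z ≥ 143} is the same as {Z² ≥ 20449}.
Markov's inequality applied to Z² gives P(Z² ≥ 20449) ≤ E[Z²]/20449 = 1776/20449 = 0.0869.

0.087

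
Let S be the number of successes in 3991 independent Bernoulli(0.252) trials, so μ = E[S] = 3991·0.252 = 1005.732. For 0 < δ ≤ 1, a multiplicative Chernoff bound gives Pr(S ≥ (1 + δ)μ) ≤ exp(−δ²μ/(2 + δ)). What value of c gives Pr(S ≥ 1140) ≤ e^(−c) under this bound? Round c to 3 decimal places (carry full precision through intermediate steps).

8.402

Write 1140 = (1 + δ)μ, so δ = 1140/1005.732 − 1 = 0.1335028…
Then the exponent is δ²μ/(2 + δ) = (1140 − μ)² / (μ·(2 + δ)) = 8.401746.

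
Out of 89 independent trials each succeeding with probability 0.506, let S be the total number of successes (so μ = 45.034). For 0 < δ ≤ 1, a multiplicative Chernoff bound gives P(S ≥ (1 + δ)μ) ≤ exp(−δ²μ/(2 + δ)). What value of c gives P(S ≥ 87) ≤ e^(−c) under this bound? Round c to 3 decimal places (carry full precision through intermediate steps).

Write 87 = (1 + δ)μ, so δ = 87/45.034 − 1 = 0.9318737…
Then the exponent is δ²μ/(2 + δ) = (87 − μ)² / (μ·(2 + δ)) = 13.338573.

13.339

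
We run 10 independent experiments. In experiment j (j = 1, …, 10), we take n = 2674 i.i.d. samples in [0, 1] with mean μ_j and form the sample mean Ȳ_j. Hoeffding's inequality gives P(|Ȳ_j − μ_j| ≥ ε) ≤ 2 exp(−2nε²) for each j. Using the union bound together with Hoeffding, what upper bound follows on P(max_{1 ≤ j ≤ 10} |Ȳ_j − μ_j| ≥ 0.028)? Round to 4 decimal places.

Per-experiment Hoeffding bound: 2·exp(−2·2674·0.028²) = 2·exp(−4.19283) = 0.030207.
Union bound over 10 events: 10·0.030207 = 0.30207.

0.3021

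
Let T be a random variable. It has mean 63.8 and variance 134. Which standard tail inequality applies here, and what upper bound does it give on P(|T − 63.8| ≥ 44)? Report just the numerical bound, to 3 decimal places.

0.069

Mean and variance are known, so Chebyshev's inequality applies.
Chebyshev: P(|T − μ| ≥ t) ≤ Var(T)/t².
Bound = 134 / 1936 = 0.0692.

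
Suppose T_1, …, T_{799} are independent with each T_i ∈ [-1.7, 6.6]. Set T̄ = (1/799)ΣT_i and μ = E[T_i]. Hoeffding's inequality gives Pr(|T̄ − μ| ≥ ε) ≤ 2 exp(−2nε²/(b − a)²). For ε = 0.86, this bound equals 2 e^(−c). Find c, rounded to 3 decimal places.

17.156

c = 2nε²/(b − a)² = 2·799·0.86² / 8.3² = 17.1561.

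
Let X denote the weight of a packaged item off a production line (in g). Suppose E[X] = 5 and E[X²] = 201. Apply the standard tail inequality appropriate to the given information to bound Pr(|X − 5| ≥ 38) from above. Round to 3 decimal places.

The first two moments determine the variance, so Chebyshev's inequality is the sharpest standard bound available.
Var(X) = E[X²] − (E[X])² = 201 − 25 = 176.
Chebyshev's inequality: Pr(|X − μ| ≥ t) ≤ Var(X)/t² = 176/1444 = 0.1219.

0.122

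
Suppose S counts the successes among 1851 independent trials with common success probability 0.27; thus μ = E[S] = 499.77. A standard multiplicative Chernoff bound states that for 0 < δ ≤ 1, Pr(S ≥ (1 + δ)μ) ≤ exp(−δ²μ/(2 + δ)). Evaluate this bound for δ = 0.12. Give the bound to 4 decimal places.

Exponent = δ²μ/(2 + δ) = 0.12²·499.77/2.12 = 3.3947.
Bound = exp(−3.3947) = 0.03355.

0.0336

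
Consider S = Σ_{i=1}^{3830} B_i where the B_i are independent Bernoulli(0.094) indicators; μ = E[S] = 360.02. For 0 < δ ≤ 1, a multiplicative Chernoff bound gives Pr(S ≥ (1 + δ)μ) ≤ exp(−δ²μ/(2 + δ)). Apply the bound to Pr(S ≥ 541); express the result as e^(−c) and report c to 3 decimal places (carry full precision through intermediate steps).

Write 541 = (1 + δ)μ, so δ = 541/360.02 − 1 = 0.5026943…
Then the exponent is δ²μ/(2 + δ) = (541 − μ)² / (μ·(2 + δ)) = 36.351868.

36.352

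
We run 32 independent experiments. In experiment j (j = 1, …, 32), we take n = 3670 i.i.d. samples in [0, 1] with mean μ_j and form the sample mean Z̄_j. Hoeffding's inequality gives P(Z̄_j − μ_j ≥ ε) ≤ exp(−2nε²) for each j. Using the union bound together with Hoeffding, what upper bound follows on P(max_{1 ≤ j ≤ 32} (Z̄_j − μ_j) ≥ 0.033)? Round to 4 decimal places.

0.0108

Per-experiment Hoeffding bound: exp(−2·3670·0.033²) = exp(−7.99326) = 0.00033773.
Union bound over 32 events: 32·0.00033773 = 0.01081.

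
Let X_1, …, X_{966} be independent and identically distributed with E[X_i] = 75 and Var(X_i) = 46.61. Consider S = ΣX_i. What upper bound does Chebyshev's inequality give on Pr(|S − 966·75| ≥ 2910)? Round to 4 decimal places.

0.0053

Var(S) = n·Var(X_i) = 966·46.61 = 45025.26.
Chebyshev: Pr(|S − 966·75| ≥ 2910) ≤ Var(S)/2910² = 45025.26/8468100 = 0.0053.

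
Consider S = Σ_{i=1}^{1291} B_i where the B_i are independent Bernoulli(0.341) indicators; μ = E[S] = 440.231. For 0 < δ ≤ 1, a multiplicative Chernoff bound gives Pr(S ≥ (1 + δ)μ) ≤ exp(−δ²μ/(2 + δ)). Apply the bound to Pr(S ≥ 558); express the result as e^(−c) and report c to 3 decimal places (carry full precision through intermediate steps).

13.894

Write 558 = (1 + δ)μ, so δ = 558/440.231 − 1 = 0.2675164…
Then the exponent is δ²μ/(2 + δ) = (558 − μ)² / (μ·(2 + δ)) = 13.894116.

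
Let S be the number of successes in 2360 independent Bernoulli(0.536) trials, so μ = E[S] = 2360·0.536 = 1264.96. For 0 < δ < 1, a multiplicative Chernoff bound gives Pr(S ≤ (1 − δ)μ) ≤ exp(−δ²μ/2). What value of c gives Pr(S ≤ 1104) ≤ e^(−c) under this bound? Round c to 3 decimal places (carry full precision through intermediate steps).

Write 1104 = (1 − δ)μ, so δ = 1 − 1104/1264.96 = 0.1272451…
Then the exponent is δ²μ/2 = (μ − 1104)²/(2μ) = 10.240688.

10.241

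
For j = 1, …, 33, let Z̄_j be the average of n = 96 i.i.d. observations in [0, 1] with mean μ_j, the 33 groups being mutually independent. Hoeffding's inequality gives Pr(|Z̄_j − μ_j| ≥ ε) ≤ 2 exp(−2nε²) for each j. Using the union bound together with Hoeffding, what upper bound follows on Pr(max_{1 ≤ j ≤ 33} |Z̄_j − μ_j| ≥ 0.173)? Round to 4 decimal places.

0.2108

Per-experiment Hoeffding bound: 2·exp(−2·96·0.173²) = 2·exp(−5.74637) = 0.0063887.
Union bound over 33 events: 33·0.0063887 = 0.21083.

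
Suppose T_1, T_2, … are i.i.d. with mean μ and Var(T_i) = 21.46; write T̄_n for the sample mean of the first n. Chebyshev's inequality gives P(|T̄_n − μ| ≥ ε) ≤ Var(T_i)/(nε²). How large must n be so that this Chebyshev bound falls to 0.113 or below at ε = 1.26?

120

Require 21.46/(n·1.26²) ≤ 0.113, i.e. n ≥ 21.46/(0.113·1.26²) = 119.622.
The smallest integer n is 120.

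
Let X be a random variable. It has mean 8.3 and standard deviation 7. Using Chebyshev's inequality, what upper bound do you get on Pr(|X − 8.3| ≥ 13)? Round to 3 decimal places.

0.290

Chebyshev: Pr(|X − μ| ≥ t) ≤ Var(X)/t².
Var(X) = σ² = 7² = 49.
Bound = 49 / 169 = 0.2899.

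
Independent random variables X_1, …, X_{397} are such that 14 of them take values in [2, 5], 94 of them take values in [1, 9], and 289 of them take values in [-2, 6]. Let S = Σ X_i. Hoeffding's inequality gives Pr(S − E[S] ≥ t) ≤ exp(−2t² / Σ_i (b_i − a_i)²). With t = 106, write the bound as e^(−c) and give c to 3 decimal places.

0.912

Σ(b_i − a_i)² = 14·3² + 94·8² + 289·8² = 24638.
c = 2t² / 24638 = 2·106² / 24638 = 0.9121.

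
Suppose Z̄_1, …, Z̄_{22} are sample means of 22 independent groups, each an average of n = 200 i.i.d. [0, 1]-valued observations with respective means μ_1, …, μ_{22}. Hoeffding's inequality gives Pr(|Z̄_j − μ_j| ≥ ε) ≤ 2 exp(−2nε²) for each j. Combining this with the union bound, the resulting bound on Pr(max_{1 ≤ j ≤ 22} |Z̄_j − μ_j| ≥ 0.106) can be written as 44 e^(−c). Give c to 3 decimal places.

Union bound over the 22 events: Pr(max_{1 ≤ j ≤ 22} |Z̄_j − μ_j| ≥ 0.106) ≤ 22·2·exp(−2nε²) = 44 exp(−2·200·0.106²).
So c = 2·200·0.106² = 4.4944.

4.494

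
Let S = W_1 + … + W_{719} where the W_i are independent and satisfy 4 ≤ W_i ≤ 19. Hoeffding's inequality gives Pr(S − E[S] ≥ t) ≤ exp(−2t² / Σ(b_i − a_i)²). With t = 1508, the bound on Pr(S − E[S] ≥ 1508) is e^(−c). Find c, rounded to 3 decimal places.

Σ(b_i − a_i)² = 719·(15)² = 161775.
c = 2t²/161775 = 2·1508²/161775 = 28.1139.

28.114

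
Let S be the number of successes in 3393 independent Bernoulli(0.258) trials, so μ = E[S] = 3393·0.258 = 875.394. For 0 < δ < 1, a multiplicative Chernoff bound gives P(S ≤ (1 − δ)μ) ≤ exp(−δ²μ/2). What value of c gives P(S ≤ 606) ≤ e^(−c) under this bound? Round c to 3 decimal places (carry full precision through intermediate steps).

Write 606 = (1 − δ)μ, so δ = 1 − 606/875.394 = 0.3077403…
Then the exponent is δ²μ/2 = (μ − 606)²/(2μ) = 41.451693.

41.452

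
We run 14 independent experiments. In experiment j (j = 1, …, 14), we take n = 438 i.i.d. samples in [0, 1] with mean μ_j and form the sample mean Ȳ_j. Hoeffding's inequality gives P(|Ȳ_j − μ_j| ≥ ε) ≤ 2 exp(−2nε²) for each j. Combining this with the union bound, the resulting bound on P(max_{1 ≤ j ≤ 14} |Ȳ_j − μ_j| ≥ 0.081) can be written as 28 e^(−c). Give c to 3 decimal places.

5.747

Union bound over the 14 events: P(max_{1 ≤ j ≤ 14} |Ȳ_j − μ_j| ≥ 0.081) ≤ 14·2·exp(−2nε²) = 28 exp(−2·438·0.081²).
So c = 2·438·0.081² = 5.7474.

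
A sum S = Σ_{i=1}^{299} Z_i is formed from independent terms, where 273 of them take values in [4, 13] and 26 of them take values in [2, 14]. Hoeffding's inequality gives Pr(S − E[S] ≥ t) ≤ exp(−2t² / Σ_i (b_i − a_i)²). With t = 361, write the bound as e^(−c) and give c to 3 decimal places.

Σ(b_i − a_i)² = 273·9² + 26·12² = 25857.
c = 2t² / 25857 = 2·361² / 25857 = 10.0801.

10.080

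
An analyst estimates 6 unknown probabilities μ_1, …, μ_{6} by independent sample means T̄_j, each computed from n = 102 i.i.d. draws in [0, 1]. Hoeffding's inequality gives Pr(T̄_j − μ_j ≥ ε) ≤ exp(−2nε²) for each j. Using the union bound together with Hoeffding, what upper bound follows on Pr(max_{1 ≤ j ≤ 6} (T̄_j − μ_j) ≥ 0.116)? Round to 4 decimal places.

Per-experiment Hoeffding bound: exp(−2·102·0.116²) = exp(−2.74502) = 0.064247.
Union bound over 6 events: 6·0.064247 = 0.38548.

0.3855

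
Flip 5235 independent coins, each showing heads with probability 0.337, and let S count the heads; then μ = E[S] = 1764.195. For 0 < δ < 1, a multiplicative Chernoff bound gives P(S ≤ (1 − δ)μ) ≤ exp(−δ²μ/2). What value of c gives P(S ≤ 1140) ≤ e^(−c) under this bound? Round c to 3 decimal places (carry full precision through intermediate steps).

Write 1140 = (1 − δ)μ, so δ = 1 − 1140/1764.195 = 0.3538129…
Then the exponent is δ²μ/2 = (μ − 1140)²/(2μ) = 110.424131.

110.424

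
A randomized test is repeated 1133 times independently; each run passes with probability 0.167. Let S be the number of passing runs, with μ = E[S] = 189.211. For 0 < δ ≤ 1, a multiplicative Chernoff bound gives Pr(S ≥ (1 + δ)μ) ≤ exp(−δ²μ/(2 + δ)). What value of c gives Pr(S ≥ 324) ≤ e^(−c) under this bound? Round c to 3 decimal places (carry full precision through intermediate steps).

Write 324 = (1 + δ)μ, so δ = 324/189.211 − 1 = 0.712374…
Then the exponent is δ²μ/(2 + δ) = (324 − μ)² / (μ·(2 + δ)) = 35.400789.

35.401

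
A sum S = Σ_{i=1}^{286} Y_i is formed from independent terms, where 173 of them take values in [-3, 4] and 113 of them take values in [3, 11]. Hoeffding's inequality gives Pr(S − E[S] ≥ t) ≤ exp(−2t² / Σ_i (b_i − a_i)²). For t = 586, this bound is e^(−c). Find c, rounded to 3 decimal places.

43.720

Σ(b_i − a_i)² = 173·7² + 113·8² = 15709.
c = 2t² / 15709 = 2·586² / 15709 = 43.7197.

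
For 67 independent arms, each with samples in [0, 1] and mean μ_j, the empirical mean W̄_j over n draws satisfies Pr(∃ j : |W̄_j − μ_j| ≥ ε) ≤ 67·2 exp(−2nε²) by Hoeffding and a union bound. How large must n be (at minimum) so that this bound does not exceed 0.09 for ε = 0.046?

Need 2·67·exp(−2nε²) ≤ 0.09, i.e. exp(−2nε²) ≤ 0.09/134.
So 2nε² ≥ ln(134/0.09) = 7.305785.
Hence n ≥ 7.305785/(2·0.046²) = 1726.320.
The smallest integer n is 1727.

1727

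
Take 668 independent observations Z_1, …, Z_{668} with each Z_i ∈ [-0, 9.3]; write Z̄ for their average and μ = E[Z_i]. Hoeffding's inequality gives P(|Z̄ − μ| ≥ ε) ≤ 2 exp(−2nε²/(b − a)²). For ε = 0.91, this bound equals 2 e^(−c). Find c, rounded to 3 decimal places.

c = 2nε²/(b − a)² = 2·668·0.91² / 9.3² = 12.7916.

12.792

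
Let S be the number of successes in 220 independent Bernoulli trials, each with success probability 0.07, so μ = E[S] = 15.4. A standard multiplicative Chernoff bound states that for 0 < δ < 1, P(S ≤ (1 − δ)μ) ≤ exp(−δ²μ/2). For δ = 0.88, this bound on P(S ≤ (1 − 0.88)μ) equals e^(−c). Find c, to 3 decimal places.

c = δ²μ/2 = 0.88²·15.4/2 = 5.9629.

5.963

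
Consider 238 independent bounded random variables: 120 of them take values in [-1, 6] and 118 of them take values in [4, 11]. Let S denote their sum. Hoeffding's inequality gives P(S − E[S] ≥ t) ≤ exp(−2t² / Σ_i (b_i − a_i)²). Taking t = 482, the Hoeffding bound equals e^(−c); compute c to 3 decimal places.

39.843

Σ(b_i − a_i)² = 120·7² + 118·7² = 11662.
c = 2t² / 11662 = 2·482² / 11662 = 39.8429.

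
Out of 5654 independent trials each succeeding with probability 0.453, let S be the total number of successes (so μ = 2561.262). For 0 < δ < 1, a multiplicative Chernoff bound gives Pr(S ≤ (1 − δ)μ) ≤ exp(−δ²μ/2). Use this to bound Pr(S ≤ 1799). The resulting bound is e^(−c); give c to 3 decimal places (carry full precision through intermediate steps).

Write 1799 = (1 − δ)μ, so δ = 1 − 1799/2561.262 = 0.2976119…
Then the exponent is δ²μ/2 = (μ − 1799)²/(2μ) = 113.429114.

113.429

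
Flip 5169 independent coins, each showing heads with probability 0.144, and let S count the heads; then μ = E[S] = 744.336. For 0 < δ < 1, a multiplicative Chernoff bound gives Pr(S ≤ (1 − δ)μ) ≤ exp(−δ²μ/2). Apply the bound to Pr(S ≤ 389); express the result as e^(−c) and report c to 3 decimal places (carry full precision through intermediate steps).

84.816

Write 389 = (1 − δ)μ, so δ = 1 − 389/744.336 = 0.4773866…
Then the exponent is δ²μ/2 = (μ − 389)²/(2μ) = 84.816315.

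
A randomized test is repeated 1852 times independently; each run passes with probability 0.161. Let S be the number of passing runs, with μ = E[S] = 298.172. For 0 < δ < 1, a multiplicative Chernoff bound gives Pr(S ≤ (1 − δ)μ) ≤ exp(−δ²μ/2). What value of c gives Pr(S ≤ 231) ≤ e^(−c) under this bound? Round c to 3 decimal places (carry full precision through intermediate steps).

Write 231 = (1 − δ)μ, so δ = 1 − 231/298.172 = 0.2252794…
Then the exponent is δ²μ/2 = (μ − 231)²/(2μ) = 7.566233.

7.566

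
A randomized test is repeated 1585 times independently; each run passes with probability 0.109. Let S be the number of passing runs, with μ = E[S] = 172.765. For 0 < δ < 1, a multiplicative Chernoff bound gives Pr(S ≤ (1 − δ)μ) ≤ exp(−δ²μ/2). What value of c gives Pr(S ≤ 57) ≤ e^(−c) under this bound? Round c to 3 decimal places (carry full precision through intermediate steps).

Write 57 = (1 − δ)μ, so δ = 1 − 57/172.765 = 0.6700721…
Then the exponent is δ²μ/2 = (μ − 57)²/(2μ) = 38.785446.

38.785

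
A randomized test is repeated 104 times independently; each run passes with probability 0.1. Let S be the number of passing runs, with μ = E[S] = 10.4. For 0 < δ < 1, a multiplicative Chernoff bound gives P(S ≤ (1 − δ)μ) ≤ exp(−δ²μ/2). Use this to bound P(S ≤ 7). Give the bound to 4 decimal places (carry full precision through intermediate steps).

Write 7 = (1 − δ)μ, so δ = 1 − 7/10.4 = 0.3269231…
Then the exponent is δ²μ/2 = (μ − 7)²/(2μ) = 0.555769.
Bound = exp(−0.555769) = 0.57363.

0.5736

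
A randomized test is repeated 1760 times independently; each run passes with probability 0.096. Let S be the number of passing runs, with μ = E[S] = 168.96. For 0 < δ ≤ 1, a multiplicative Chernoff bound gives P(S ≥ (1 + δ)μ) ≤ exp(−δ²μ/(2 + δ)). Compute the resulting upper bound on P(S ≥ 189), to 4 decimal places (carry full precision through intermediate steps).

Write 189 = (1 + δ)μ, so δ = 189/168.96 − 1 = 0.118608…
Then the exponent is δ²μ/(2 + δ) = (189 − μ)² / (μ·(2 + δ)) = 1.121918.
Bound = exp(−1.121918) = 0.32565.

0.3257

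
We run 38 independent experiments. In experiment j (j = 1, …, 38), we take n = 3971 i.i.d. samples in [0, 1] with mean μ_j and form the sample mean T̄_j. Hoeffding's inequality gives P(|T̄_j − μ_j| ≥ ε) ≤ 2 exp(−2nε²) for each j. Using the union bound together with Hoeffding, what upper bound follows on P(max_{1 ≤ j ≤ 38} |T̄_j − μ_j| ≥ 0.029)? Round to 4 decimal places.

Per-experiment Hoeffding bound: 2·exp(−2·3971·0.029²) = 2·exp(−6.67922) = 0.0025135.
Union bound over 38 events: 38·0.0025135 = 0.09551.

0.0955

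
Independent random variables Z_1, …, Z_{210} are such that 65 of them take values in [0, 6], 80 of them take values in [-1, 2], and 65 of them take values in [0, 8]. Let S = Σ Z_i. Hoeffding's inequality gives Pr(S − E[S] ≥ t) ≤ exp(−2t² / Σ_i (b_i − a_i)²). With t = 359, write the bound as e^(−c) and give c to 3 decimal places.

35.701

Σ(b_i − a_i)² = 65·6² + 80·3² + 65·8² = 7220.
c = 2t² / 7220 = 2·359² / 7220 = 35.7011.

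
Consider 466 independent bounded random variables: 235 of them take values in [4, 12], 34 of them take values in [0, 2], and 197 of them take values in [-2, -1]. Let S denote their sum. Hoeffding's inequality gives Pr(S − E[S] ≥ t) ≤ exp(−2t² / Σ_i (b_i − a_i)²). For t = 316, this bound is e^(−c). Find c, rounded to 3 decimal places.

Σ(b_i − a_i)² = 235·8² + 34·2² + 197·1² = 15373.
c = 2t² / 15373 = 2·316² / 15373 = 12.9911.

12.991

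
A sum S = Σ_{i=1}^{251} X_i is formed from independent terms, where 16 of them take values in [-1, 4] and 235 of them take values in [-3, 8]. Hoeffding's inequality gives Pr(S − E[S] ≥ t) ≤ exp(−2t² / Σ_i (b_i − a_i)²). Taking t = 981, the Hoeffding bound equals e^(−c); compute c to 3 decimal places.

66.750

Σ(b_i − a_i)² = 16·5² + 235·11² = 28835.
c = 2t² / 28835 = 2·981² / 28835 = 66.7495.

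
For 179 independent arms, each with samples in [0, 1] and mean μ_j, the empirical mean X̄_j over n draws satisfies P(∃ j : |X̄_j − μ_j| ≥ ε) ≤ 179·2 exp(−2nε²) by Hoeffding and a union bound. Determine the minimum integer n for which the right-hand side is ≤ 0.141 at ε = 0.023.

Need 2·179·exp(−2nε²) ≤ 0.141, i.e. exp(−2nε²) ≤ 0.141/358.
So 2nε² ≥ ln(358/0.141) = 7.839528.
Hence n ≥ 7.839528/(2·0.023²) = 7409.762.
The smallest integer n is 7410.

7410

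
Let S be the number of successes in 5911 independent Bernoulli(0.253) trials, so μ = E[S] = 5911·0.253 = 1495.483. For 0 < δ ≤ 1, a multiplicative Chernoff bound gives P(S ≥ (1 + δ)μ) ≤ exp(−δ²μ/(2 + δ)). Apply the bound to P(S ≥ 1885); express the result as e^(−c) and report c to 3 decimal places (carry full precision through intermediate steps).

44.882

Write 1885 = (1 + δ)μ, so δ = 1885/1495.483 − 1 = 0.2604623…
Then the exponent is δ²μ/(2 + δ) = (1885 − μ)² / (μ·(2 + δ)) = 44.882194.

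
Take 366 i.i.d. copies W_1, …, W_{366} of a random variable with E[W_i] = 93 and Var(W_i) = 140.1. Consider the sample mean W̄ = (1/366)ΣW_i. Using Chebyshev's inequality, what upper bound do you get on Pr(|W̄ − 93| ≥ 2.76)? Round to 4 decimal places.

0.0503

Var(W̄) = Var(W_i)/n = 140.1/366 = 0.38279.
Chebyshev: Pr(|W̄ − 93| ≥ 2.76) ≤ Var(W̄)/(2.76)² = 140.1/(366·2.76²) = 0.0503.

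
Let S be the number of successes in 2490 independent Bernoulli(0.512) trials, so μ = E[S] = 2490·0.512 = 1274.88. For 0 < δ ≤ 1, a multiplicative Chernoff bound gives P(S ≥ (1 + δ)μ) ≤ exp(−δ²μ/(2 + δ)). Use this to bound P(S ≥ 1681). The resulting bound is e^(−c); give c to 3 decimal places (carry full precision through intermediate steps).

55.798

Write 1681 = (1 + δ)μ, so δ = 1681/1274.88 − 1 = 0.3185555…
Then the exponent is δ²μ/(2 + δ) = (1681 − μ)² / (μ·(2 + δ)) = 55.798427.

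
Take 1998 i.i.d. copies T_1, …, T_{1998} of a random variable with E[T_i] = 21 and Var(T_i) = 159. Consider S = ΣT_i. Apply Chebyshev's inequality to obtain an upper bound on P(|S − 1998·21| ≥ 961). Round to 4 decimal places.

0.3440

Var(S) = n·Var(T_i) = 1998·159 = 317682.
Chebyshev: P(|S − 1998·21| ≥ 961) ≤ Var(S)/961² = 317682/923521 = 0.3440.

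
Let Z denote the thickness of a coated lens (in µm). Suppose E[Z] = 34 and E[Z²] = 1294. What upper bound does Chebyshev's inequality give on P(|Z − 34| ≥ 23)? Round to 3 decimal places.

Var(Z) = E[Z²] − (E[Z])² = 1294 − 1156 = 138.
Chebyshev's inequality: P(|Z − μ| ≥ t) ≤ Var(Z)/t² = 138/529 = 0.2609.

0.261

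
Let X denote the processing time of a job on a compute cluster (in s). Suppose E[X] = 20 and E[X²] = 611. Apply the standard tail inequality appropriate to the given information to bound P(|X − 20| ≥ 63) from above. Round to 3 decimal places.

0.053

The first two moments determine the variance, so Chebyshev's inequality is the sharpest standard bound available.
Var(X) = E[X²] − (E[X])² = 611 − 400 = 211.
Chebyshev's inequality: P(|X − μ| ≥ t) ≤ Var(X)/t² = 211/3969 = 0.0532.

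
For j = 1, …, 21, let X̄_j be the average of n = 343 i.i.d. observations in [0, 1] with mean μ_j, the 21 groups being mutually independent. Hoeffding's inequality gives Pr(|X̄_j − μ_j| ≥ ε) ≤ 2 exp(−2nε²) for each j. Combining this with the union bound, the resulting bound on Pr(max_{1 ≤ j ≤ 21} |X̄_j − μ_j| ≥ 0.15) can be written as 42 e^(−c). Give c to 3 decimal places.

15.435

Union bound over the 21 events: Pr(max_{1 ≤ j ≤ 21} |X̄_j − μ_j| ≥ 0.15) ≤ 21·2·exp(−2nε²) = 42 exp(−2·343·0.15²).
So c = 2·343·0.15² = 15.4350.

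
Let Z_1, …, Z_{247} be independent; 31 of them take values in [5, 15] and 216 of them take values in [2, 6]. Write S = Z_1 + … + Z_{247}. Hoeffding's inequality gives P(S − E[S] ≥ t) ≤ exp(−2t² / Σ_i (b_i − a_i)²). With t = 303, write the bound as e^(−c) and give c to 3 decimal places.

Σ(b_i − a_i)² = 31·10² + 216·4² = 6556.
c = 2t² / 6556 = 2·303² / 6556 = 28.0076.

28.008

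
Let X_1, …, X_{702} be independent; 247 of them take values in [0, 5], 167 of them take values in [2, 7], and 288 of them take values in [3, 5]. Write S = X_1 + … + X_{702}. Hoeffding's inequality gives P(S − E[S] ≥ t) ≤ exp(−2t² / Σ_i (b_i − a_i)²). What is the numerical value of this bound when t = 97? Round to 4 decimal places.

Σ(b_i − a_i)² = 247·5² + 167·5² + 288·2² = 11502.
Exponent = 2·97² / 11502 = 1.63606.
Bound = exp(−1.63606) = 0.19475.

0.1947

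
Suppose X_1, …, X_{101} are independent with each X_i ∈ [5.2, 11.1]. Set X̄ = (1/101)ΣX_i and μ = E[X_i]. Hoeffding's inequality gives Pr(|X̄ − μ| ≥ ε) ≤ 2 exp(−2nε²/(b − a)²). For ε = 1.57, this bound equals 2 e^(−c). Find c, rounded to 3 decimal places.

c = 2nε²/(b − a)² = 2·101·1.57² / 5.9² = 14.3036.

14.304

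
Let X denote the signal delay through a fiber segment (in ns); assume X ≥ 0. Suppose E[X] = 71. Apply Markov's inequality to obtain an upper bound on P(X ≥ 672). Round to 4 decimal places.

0.1057

Markov's inequality: for a non-negative random variable, P(X ≥ a) ≤ E[X]/a.
Here E[X] = 71 and a = 672, so the bound is 71/672 = 0.1057.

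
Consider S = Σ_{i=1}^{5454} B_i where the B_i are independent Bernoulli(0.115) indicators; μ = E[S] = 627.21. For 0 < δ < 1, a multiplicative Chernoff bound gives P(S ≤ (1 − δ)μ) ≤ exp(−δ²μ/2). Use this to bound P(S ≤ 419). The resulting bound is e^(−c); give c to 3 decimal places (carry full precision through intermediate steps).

Write 419 = (1 − δ)μ, so δ = 1 − 419/627.21 = 0.3319622…
Then the exponent is δ²μ/2 = (μ − 419)²/(2μ) = 34.558923.

34.559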